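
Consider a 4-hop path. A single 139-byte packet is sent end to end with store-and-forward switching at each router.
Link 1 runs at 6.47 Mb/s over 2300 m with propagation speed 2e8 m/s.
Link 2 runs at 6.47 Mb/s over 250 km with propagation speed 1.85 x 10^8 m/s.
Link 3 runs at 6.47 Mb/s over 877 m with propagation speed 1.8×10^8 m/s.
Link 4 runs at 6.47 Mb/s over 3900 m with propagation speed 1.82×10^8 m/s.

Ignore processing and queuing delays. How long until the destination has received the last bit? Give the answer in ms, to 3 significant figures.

2.08 ms

L = 139 × 8 = 1112 bits.
Transmission delay per hop = L/R = 1112/6470000 = 0.17187 ms; 4 hops → 0.687481 ms.
Propagation delays (d/s per hop): 0.0115, 1.35135, 0.00487222, 0.0214286 ms; sum = 1.38915 ms.
End-to-end = 2.08 ms.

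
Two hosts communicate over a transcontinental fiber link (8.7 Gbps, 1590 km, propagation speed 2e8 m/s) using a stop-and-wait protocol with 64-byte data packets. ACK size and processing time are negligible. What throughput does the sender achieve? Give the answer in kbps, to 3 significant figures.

32.2 kbps

t_tx = L/R = 512/8700000000 = 5.88506e-08 s.
t_prop = 1590000/200000000 = 0.00795 s; RTT = 0.0159 s.
Cycle = t_tx + RTT = 0.0159001 s.
Throughput = L / cycle = 512 / 0.0159001 = 32.2 kbps.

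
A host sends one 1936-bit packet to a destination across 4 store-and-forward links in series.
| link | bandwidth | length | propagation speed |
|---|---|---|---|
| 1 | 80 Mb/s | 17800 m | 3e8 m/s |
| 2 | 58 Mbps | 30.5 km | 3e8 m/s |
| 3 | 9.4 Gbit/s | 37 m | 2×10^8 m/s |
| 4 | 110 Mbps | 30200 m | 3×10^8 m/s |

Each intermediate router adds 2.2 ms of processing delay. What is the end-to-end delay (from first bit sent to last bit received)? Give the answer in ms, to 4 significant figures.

6.937 ms

Transmission delays (L/R per hop): 0.0242, 0.0333793, 0.000205957, 0.0176 ms; sum = 0.0753853 ms.
Propagation delays (d/s per hop): 0.0593333, 0.101667, 0.000185, 0.100667 ms; sum = 0.261852 ms.
Processing at 3 router(s): 3 × 2.2 ms = 6.6 ms.
End-to-end = 6.937 ms.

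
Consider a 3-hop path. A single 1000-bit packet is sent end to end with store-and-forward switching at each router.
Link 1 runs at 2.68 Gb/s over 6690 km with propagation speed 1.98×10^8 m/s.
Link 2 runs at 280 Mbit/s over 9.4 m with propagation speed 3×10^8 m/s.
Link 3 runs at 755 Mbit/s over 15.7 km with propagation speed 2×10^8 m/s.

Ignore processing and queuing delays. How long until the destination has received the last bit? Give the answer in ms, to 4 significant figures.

Transmission delays (L/R per hop): 0.000373134, 0.00357143, 0.0013245 ms; sum = 0.00526907 ms.
Propagation delays (d/s per hop): 33.7879, 3.13333e-05, 0.0785 ms; sum = 33.8664 ms.
End-to-end = 33.87 ms.

33.87 ms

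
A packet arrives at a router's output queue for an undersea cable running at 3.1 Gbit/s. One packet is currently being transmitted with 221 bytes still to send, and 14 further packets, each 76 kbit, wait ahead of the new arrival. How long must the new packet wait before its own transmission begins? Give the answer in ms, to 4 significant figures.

0.3438 ms

Each queued packet: L/R = 76000/3100000000 = 0.0245161 ms.
14 queued → 0.343226 ms.
Plus remaining 1768 bits of current packet: 0.000570323 ms.
Queuing delay = 0.3438 ms.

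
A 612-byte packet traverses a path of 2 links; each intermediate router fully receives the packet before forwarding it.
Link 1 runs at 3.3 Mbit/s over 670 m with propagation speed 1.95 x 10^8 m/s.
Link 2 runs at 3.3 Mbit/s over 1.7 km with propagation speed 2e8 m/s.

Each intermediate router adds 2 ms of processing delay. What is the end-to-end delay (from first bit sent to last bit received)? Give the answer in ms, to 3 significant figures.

L = 612 × 8 = 4896 bits.
Transmission delay per hop = L/R = 4896/3300000 = 1.48364 ms; 2 hops → 2.96727 ms.
Propagation delays (d/s per hop): 0.0034359, 0.0085 ms; sum = 0.0119359 ms.
Processing at 1 router(s): 1 × 2 ms = 2 ms.
End-to-end = 4.98 ms.

4.98 ms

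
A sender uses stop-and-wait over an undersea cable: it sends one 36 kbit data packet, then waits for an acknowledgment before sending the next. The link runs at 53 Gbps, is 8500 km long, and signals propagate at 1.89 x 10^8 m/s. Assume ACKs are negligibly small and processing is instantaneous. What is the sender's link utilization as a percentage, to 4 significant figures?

t_tx = L/R = 36000/53000000000 = 6.79245e-07 s.
t_prop = 8500000/189000000 = 0.0449735 s; RTT = 0.0899471 s.
Cycle = t_tx + RTT = 0.0899478 s.
Utilization = t_tx / cycle = 6.79245e-07/0.0899478 = 0.0007552 %.

0.0007552 %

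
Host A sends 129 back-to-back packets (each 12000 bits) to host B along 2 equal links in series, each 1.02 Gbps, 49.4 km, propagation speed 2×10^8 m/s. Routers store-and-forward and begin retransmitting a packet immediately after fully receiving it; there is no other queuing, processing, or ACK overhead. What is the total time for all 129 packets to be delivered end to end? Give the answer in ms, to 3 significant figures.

2.02 ms

Per-hop transmission t_tx = L/R = 12000/1020000000 = 0.0117647 ms.
Per-hop propagation t_prop = 49400/200000000 = 0.247 ms.
Pipeline fill: first packet needs 2·t_tx to clear all hops; remaining 128 packets each add one t_tx.
Total = (2+129-1)·t_tx + 2·t_prop = 130·0.0117647 + 2·0.247 = 2.02 ms.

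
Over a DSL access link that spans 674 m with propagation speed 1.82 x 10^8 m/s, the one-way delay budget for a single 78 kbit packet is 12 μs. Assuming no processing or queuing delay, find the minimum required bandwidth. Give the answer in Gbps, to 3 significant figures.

Propagation delay = 674 / 182000000 = 3.7033 μs.
Transmission budget = 12 − 3.7033 = 8.2967 μs.
R ≥ L / t_tx = 78000 bits / 8.2967e-06 s = 9.40 Gbps.

9.40 Gbps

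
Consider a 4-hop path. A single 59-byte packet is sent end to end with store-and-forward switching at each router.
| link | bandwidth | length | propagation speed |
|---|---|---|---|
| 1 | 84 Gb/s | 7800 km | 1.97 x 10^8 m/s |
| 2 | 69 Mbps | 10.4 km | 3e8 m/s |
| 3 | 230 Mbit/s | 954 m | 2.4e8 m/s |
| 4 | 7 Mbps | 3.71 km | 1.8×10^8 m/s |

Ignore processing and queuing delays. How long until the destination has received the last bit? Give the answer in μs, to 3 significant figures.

39700 μs

L = 59 × 8 = 472 bits.
Transmission delays (L/R per hop): 0.00561905, 6.84058, 2.05217, 67.4286 μs; sum = 76.3269 μs.
Propagation delays (d/s per hop): 39593.9, 34.6667, 3.975, 20.6111 μs; sum = 39653.2 μs.
End-to-end = 39700 μs.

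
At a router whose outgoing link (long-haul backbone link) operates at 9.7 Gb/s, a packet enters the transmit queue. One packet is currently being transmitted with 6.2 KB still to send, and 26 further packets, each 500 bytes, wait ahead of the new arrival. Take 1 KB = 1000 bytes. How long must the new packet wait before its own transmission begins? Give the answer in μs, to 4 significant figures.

15.84 μs

Each queued packet: L/R = 4000/9700000000 = 0.412371 μs.
26 queued → 10.7216 μs.
Plus remaining 49600 bits of current packet: 5.1134 μs.
Queuing delay = 15.84 μs.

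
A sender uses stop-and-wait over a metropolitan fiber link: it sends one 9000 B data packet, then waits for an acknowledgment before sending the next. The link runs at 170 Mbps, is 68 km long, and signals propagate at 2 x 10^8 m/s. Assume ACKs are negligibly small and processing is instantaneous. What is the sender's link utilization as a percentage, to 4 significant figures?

38.38 %

t_tx = L/R = 72000/170000000 = 0.000423529 s.
t_prop = 68000/200000000 = 0.00034 s; RTT = 0.00068 s.
Cycle = t_tx + RTT = 0.00110353 s.
Utilization = t_tx / cycle = 0.000423529/0.00110353 = 38.38 %.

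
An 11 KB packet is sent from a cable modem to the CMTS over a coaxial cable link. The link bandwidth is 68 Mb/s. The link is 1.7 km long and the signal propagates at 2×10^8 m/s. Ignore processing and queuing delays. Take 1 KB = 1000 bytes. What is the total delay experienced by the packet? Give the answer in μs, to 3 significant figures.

L = 88000 bits.
Transmission delay = L/R = 88000 / 68000000 = 1294.12 μs.
Propagation delay = d/s = 1700 m / 200000000 m/s = 8.5 μs.
Total = 1300 μs.

1300 μs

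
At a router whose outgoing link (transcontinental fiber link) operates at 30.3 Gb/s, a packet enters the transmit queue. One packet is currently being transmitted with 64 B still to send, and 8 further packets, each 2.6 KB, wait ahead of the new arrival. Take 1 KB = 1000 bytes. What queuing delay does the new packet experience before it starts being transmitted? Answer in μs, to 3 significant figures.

5.51 μs

Each queued packet: L/R = 20800/30300000000 = 0.686469 μs.
8 queued → 5.49175 μs.
Plus remaining 512 bits of current packet: 0.0168977 μs.
Queuing delay = 5.51 μs.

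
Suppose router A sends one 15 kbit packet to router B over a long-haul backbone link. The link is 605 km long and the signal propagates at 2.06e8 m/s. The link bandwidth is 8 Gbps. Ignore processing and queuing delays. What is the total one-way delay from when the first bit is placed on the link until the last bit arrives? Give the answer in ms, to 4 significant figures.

L = 15000 bits.
Transmission delay = L/R = 15000 / 8000000000 = 0.001875 ms.
Propagation delay = d/s = 605000 m / 206000000 m/s = 2.93689 ms.
Total = 2.939 ms.

2.939 ms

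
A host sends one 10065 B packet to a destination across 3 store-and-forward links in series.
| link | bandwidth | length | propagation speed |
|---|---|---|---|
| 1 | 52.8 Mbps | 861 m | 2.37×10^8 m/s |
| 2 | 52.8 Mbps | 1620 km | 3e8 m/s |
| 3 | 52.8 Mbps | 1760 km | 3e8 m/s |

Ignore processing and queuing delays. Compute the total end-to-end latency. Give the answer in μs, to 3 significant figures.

15800 μs

L = 10065 × 8 = 80520 bits.
Transmission delay per hop = L/R = 80520/52800000 = 1525 μs; 3 hops → 4575 μs.
Propagation delays (d/s per hop): 3.63291, 5400, 5866.67 μs; sum = 11270.3 μs.
End-to-end = 15800 μs.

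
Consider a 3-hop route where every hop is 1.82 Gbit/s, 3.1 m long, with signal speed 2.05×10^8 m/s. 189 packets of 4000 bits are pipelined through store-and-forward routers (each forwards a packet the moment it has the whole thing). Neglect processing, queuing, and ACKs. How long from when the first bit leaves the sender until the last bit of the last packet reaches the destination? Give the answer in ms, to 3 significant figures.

Per-hop transmission t_tx = L/R = 4000/1820000000 = 0.0021978 ms.
Per-hop propagation t_prop = 3.1/2.05e+08 = 1.5122e-05 ms.
Pipeline fill: first packet needs 3·t_tx to clear all hops; remaining 188 packets each add one t_tx.
Total = (3+189-1)·t_tx + 3·t_prop = 191·0.0021978 + 3·1.5122e-05 = 0.420 ms.

0.420 ms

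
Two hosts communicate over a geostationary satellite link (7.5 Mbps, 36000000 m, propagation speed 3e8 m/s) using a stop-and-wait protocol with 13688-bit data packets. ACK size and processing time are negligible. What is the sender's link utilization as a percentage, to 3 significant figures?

0.755 %

t_tx = L/R = 13688/7500000 = 0.00182507 s.
t_prop = 36000000/300000000 = 0.12 s; RTT = 0.24 s.
Cycle = t_tx + RTT = 0.241825 s.
Utilization = t_tx / cycle = 0.00182507/0.241825 = 0.755 %.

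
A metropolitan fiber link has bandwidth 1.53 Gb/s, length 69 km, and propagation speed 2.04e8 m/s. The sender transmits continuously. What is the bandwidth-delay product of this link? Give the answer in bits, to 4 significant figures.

Propagation delay = 69000 / 204000000 = 0.000338235 s.
BDP = R × t_prop = 1530000000 × 0.000338235 = 517500 bits.

517500 bits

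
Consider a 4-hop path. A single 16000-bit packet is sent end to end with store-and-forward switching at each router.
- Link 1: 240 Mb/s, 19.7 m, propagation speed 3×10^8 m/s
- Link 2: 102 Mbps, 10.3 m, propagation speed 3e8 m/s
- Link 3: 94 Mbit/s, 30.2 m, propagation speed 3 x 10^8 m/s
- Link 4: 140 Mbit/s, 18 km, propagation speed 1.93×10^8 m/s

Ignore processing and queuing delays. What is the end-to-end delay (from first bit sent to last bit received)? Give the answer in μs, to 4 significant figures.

Transmission delays (L/R per hop): 66.6667, 156.863, 170.213, 114.286 μs; sum = 508.028 μs.
Propagation delays (d/s per hop): 0.0656667, 0.0343333, 0.100667, 93.2642 μs; sum = 93.4649 μs.
End-to-end = 601.5 μs.

601.5 μs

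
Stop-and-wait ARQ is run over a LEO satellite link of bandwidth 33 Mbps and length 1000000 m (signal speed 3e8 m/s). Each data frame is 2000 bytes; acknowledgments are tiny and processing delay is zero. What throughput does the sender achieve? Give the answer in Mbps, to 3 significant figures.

2.24 Mbps

t_tx = L/R = 16000/33000000 = 0.000484848 s.
t_prop = 1000000/300000000 = 0.00333333 s; RTT = 0.00666667 s.
Cycle = t_tx + RTT = 0.00715152 s.
Throughput = L / cycle = 16000 / 0.00715152 = 2.24 Mbps.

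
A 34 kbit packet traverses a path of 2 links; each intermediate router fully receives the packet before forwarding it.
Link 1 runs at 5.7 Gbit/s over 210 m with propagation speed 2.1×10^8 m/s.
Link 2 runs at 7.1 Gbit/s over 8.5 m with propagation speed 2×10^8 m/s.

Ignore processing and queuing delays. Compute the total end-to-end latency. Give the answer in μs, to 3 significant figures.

L = 34000 bits.
Transmission delays (L/R per hop): 5.96491, 4.78873 μs; sum = 10.7536 μs.
Propagation delays (d/s per hop): 1, 0.0425 μs; sum = 1.0425 μs.
End-to-end = 11.8 μs.

11.8 μs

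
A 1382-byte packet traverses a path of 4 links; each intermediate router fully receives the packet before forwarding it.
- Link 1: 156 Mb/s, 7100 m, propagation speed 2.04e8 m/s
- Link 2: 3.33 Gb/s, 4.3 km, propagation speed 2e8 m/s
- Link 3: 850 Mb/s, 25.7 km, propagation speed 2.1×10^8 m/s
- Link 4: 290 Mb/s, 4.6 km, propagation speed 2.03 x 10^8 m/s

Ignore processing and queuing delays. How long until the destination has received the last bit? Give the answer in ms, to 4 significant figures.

L = 1382 × 8 = 11056 bits.
Transmission delays (L/R per hop): 0.0708718, 0.00332012, 0.0130071, 0.0381241 ms; sum = 0.125323 ms.
Propagation delays (d/s per hop): 0.0348039, 0.0215, 0.122381, 0.0226601 ms; sum = 0.201345 ms.
End-to-end = 0.3267 ms.

0.3267 ms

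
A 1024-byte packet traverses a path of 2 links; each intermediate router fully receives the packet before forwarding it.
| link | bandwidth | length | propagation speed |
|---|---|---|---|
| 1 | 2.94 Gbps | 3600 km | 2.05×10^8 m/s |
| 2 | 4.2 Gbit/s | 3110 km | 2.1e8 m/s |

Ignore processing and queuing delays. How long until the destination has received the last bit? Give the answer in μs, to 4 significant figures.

32380 μs

L = 1024 × 8 = 8192 bits.
Transmission delays (L/R per hop): 2.78639, 1.95048 μs; sum = 4.73687 μs.
Propagation delays (d/s per hop): 17561, 14809.5 μs; sum = 32370.5 μs.
End-to-end = 32380 μs.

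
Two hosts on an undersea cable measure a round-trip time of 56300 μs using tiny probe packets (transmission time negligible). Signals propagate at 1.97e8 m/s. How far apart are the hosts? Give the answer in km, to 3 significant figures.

One-way propagation = RTT/2 = 28150 μs.
d = s × t = 197000000 × 0.02815 = 5550 km.

5550 km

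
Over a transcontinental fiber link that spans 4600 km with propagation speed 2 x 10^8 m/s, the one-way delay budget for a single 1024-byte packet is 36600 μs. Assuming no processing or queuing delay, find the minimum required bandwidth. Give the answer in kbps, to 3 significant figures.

602 kbps

L = 8192 bits.
Propagation delay = 4600000 / 200000000 = 23000 μs.
Transmission budget = 36600 − 23000 = 13600 μs.
R ≥ L / t_tx = 8192 bits / 0.0136 s = 602 kbps.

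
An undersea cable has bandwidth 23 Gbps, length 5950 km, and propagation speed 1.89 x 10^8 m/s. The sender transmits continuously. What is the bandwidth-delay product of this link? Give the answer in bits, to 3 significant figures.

724000000 bits

Propagation delay = 5950000 / 189000000 = 0.0314815 s.
BDP = R × t_prop = 23000000000 × 0.0314815 = 724074000 bits.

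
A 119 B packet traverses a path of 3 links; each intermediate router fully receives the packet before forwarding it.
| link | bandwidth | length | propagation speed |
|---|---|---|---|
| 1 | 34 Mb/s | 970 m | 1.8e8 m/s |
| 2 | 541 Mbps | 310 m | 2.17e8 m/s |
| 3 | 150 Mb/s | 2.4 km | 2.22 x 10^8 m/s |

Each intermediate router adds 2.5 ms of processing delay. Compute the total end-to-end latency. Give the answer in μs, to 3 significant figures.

5050 μs

L = 119 × 8 = 952 bits.
Transmission delays (L/R per hop): 28, 1.7597, 6.34667 μs; sum = 36.1064 μs.
Propagation delays (d/s per hop): 5.38889, 1.42857, 10.8108 μs; sum = 17.6283 μs.
Processing at 2 router(s): 2 × 2.5 ms = 5000 μs.
End-to-end = 5050 μs.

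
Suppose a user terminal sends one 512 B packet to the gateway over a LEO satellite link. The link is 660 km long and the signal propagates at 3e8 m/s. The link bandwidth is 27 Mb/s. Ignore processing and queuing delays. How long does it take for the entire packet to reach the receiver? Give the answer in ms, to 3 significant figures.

2.35 ms

L = 512 × 8 = 4096 bits.
Transmission delay = L/R = 4096 / 27000000 = 0.151704 ms.
Propagation delay = d/s = 660000 m / 300000000 m/s = 2.2 ms.
Total = 2.35 ms.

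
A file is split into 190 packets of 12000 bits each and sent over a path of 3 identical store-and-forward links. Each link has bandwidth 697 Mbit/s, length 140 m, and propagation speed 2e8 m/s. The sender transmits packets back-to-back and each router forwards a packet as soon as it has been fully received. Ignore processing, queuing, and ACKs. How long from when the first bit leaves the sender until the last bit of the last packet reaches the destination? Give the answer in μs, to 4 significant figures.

3308 μs

Per-hop transmission t_tx = L/R = 12000/697000000 = 17.2166 μs.
Per-hop propagation t_prop = 140/200000000 = 0.7 μs.
Pipeline fill: first packet needs 3·t_tx to clear all hops; remaining 189 packets each add one t_tx.
Total = (3+190-1)·t_tx + 3·t_prop = 192·17.2166 + 3·0.7 = 3308 μs.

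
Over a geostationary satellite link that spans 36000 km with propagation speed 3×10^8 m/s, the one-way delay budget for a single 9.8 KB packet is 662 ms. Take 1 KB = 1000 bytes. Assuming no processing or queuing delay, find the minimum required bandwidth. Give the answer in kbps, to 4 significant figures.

L = 78400 bits.
Propagation delay = 36000000 / 300000000 = 120 ms.
Transmission budget = 662 − 120 = 542 ms.
R ≥ L / t_tx = 78400 bits / 0.542 s = 144.6 kbps.

144.6 kbps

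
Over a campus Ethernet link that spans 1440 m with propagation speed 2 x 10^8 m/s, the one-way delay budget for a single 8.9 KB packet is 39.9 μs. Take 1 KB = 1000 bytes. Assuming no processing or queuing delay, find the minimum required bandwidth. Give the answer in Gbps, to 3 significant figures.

2.18 Gbps

L = 71200 bits.
Propagation delay = 1440 / 200000000 = 7.2 μs.
Transmission budget = 39.9 − 7.2 = 32.7 μs.
R ≥ L / t_tx = 71200 bits / 3.27e-05 s = 2.18 Gbps.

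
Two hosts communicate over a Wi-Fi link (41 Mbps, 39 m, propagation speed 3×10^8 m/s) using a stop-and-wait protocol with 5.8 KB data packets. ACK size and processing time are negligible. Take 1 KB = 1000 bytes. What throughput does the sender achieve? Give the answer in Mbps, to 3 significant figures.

t_tx = L/R = 46400/41000000 = 0.00113171 s.
t_prop = 39/300000000 = 1.3e-07 s; RTT = 2.6e-07 s.
Cycle = t_tx + RTT = 0.00113197 s.
Throughput = L / cycle = 46400 / 0.00113197 = 41.0 Mbps.

41.0 Mbps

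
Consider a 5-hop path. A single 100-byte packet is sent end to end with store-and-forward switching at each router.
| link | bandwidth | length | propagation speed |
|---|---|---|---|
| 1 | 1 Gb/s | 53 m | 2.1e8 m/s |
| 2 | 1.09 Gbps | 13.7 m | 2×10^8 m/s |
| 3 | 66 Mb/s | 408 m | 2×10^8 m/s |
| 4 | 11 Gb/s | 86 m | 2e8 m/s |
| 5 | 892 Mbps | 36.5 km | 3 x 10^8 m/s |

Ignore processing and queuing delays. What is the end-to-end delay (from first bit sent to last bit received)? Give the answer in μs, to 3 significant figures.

L = 100 × 8 = 800 bits.
Transmission delays (L/R per hop): 0.8, 0.733945, 12.1212, 0.0727273, 0.896861 μs; sum = 14.6247 μs.
Propagation delays (d/s per hop): 0.252381, 0.0685, 2.04, 0.43, 121.667 μs; sum = 124.458 μs.
End-to-end = 139 μs.

139 μs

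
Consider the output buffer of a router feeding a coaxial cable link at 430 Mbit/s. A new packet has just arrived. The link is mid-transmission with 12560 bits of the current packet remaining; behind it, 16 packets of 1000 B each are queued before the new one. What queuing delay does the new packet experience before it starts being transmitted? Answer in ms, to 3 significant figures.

Each queued packet: L/R = 8000/430000000 = 0.0186047 ms.
16 queued → 0.297674 ms.
Plus remaining 12560 bits of current packet: 0.0292093 ms.
Queuing delay = 0.327 ms.

0.327 ms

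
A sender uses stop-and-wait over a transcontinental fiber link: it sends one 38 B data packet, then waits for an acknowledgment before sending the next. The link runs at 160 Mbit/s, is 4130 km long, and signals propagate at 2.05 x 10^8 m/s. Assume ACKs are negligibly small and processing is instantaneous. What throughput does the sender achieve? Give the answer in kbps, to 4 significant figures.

t_tx = L/R = 304/160000000 = 1.9e-06 s.
t_prop = 4130000/2.05e+08 = 0.0201463 s; RTT = 0.0402927 s.
Cycle = t_tx + RTT = 0.0402946 s.
Throughput = L / cycle = 304 / 0.0402946 = 7.544 kbps.

7.544 kbps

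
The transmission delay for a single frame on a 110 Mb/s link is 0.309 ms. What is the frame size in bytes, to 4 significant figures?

4249 bytes

L = R × t_tx = 110000000 b/s × 0.000309 s = 33990 bits.
In bytes: 33990 / 8 = 4249 bytes.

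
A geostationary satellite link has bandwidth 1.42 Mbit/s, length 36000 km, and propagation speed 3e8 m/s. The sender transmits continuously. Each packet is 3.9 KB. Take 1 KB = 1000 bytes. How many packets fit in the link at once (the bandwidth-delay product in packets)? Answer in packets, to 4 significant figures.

5.462 packets

Propagation delay = 36000000 / 300000000 = 0.12 s.
BDP = R × t_prop = 1420000 × 0.12 = 170400 bits.
In packets of 31200 bits: 5.462 packets.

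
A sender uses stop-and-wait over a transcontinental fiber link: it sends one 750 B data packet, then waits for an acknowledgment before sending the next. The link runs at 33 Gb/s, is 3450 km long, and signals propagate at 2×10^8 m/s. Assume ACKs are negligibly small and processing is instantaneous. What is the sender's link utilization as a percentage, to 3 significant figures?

t_tx = L/R = 6000/33000000000 = 1.81818e-07 s.
t_prop = 3450000/200000000 = 0.01725 s; RTT = 0.0345 s.
Cycle = t_tx + RTT = 0.0345002 s.
Utilization = t_tx / cycle = 1.81818e-07/0.0345002 = 0.000527 %.

0.000527 %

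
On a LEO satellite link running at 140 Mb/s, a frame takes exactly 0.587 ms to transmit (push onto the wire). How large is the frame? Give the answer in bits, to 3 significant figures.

L = R × t_tx = 140000000 b/s × 0.000587 s = 82180 bits.

82200 bits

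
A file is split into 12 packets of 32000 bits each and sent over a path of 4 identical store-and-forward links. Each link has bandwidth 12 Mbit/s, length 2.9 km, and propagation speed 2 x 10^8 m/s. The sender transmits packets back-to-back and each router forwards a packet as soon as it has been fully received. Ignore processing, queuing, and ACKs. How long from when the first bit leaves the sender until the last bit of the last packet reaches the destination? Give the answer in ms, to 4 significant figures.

Per-hop transmission t_tx = L/R = 32000/12000000 = 2.66667 ms.
Per-hop propagation t_prop = 2900/200000000 = 0.0145 ms.
Pipeline fill: first packet needs 4·t_tx to clear all hops; remaining 11 packets each add one t_tx.
Total = (4+12-1)·t_tx + 4·t_prop = 15·2.66667 + 4·0.0145 = 40.06 ms.

40.06 ms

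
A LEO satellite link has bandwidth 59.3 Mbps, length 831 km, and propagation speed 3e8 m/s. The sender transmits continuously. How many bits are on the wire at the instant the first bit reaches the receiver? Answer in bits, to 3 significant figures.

Propagation delay = 831000 / 300000000 = 0.00277 s.
BDP = R × t_prop = 59300000 × 0.00277 = 164261 bits.

164000 bits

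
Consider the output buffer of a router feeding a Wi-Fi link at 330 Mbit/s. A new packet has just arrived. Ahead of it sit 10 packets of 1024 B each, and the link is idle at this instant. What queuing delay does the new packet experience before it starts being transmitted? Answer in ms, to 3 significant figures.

Each queued packet: L/R = 8192/330000000 = 0.0248242 ms.
10 queued → 0.248242 ms.
Queuing delay = 0.248 ms.

0.248 ms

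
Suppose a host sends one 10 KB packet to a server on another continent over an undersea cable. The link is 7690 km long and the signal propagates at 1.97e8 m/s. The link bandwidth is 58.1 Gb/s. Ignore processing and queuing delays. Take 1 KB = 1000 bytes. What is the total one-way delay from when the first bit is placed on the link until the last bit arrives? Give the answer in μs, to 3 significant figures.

39000 μs

L = 80000 bits.
Transmission delay = L/R = 80000 / 58100000000 = 1.37694 μs.
Propagation delay = d/s = 7690000 m / 197000000 m/s = 39035.5 μs.
Total = 39000 μs.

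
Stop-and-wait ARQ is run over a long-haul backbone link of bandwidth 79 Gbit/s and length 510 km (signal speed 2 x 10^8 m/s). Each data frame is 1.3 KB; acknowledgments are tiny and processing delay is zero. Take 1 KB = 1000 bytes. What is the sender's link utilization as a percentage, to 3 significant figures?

0.00258 %

t_tx = L/R = 10400/79000000000 = 1.31646e-07 s.
t_prop = 510000/200000000 = 0.00255 s; RTT = 0.0051 s.
Cycle = t_tx + RTT = 0.00510013 s.
Utilization = t_tx / cycle = 1.31646e-07/0.00510013 = 0.00258 %.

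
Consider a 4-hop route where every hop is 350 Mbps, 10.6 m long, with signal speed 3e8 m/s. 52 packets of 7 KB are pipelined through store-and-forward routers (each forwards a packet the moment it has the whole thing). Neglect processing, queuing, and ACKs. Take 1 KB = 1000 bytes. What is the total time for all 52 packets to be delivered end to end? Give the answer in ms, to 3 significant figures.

Per-hop transmission t_tx = L/R = 56000/350000000 = 0.16 ms.
Per-hop propagation t_prop = 10.6/300000000 = 3.53333e-05 ms.
Pipeline fill: first packet needs 4·t_tx to clear all hops; remaining 51 packets each add one t_tx.
Total = (4+52-1)·t_tx + 4·t_prop = 55·0.16 + 4·3.53333e-05 = 8.80 ms.

8.80 ms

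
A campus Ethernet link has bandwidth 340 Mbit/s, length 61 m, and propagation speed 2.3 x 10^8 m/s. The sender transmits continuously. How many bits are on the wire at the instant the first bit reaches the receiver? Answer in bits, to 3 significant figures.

Propagation delay = 61 / 2.3e+08 = 2.65217e-07 s.
BDP = R × t_prop = 340000000 × 2.65217e-07 = 90.1739 bits.

90.2 bits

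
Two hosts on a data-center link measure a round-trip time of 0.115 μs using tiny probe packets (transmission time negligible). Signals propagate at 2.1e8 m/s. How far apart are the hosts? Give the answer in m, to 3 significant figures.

12.1 m

One-way propagation = RTT/2 = 0.0575 μs.
d = s × t = 210000000 × 5.75e-08 = 12.1 m.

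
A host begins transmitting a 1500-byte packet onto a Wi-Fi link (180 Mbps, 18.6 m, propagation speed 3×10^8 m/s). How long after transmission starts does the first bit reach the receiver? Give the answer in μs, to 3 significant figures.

0.0620 μs

First bit experiences only propagation delay: d/s = 18.6/300000000 = 0.0620 μs.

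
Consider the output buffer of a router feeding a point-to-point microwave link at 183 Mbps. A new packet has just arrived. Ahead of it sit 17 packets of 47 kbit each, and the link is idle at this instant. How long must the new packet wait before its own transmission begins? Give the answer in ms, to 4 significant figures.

Each queued packet: L/R = 47000/183000000 = 0.256831 ms.
17 queued → 4.36612 ms.
Queuing delay = 4.366 ms.

4.366 ms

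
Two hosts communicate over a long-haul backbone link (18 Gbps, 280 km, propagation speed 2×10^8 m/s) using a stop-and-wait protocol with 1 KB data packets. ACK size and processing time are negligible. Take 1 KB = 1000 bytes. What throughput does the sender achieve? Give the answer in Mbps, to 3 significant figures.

2.86 Mbps

t_tx = L/R = 8000/18000000000 = 4.44444e-07 s.
t_prop = 280000/200000000 = 0.0014 s; RTT = 0.0028 s.
Cycle = t_tx + RTT = 0.00280044 s.
Throughput = L / cycle = 8000 / 0.00280044 = 2.86 Mbps.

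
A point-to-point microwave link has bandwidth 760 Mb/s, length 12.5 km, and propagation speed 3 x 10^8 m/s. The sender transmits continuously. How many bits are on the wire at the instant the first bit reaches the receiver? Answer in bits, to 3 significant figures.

Propagation delay = 12500 / 300000000 = 4.16667e-05 s.
BDP = R × t_prop = 760000000 × 4.16667e-05 = 31666.7 bits.

31700 bits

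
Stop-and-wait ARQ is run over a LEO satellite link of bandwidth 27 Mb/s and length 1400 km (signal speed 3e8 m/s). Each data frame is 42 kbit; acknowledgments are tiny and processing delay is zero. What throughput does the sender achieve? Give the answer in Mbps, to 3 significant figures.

t_tx = L/R = 42000/27000000 = 0.00155556 s.
t_prop = 1400000/300000000 = 0.00466667 s; RTT = 0.00933333 s.
Cycle = t_tx + RTT = 0.0108889 s.
Throughput = L / cycle = 42000 / 0.0108889 = 3.86 Mbps.

3.86 Mbps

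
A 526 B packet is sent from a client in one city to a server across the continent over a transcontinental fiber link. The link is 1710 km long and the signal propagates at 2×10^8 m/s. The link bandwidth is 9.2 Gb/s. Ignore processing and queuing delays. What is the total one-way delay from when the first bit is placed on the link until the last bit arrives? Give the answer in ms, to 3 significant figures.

8.55 ms

L = 526 × 8 = 4208 bits.
Transmission delay = L/R = 4208 / 9200000000 = 0.000457391 ms.
Propagation delay = d/s = 1710000 m / 200000000 m/s = 8.55 ms.
Total = 8.55 ms.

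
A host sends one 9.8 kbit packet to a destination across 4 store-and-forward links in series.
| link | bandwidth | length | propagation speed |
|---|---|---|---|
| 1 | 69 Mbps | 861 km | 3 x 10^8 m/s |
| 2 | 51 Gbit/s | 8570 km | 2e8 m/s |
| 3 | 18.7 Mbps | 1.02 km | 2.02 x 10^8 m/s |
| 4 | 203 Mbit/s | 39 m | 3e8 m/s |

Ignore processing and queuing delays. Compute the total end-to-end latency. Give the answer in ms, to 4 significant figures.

46.44 ms

L = 9800 bits.
Transmission delays (L/R per hop): 0.142029, 0.000192157, 0.524064, 0.0482759 ms; sum = 0.714561 ms.
Propagation delays (d/s per hop): 2.87, 42.85, 0.0050495, 0.00013 ms; sum = 45.7252 ms.
End-to-end = 46.44 ms.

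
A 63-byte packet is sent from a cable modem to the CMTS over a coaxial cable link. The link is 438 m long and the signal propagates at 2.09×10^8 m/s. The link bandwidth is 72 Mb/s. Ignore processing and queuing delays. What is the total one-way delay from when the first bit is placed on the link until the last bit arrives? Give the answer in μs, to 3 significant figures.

L = 63 × 8 = 504 bits.
Transmission delay = L/R = 504 / 72000000 = 7 μs.
Propagation delay = d/s = 438 m / 209000000 m/s = 2.09569 μs.
Total = 9.10 μs.

9.10 μs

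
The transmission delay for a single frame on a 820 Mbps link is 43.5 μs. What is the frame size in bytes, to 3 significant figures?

4460 bytes

L = R × t_tx = 820000000 b/s × 4.35e-05 s = 35670 bits.
In bytes: 35670 / 8 = 4460 bytes.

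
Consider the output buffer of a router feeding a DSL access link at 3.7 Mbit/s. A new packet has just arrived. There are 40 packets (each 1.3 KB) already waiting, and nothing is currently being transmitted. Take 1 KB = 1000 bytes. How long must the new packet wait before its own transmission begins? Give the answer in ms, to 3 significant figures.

112 ms

Each queued packet: L/R = 10400/3700000 = 2.81081 ms.
40 queued → 112.432 ms.
Queuing delay = 112 ms.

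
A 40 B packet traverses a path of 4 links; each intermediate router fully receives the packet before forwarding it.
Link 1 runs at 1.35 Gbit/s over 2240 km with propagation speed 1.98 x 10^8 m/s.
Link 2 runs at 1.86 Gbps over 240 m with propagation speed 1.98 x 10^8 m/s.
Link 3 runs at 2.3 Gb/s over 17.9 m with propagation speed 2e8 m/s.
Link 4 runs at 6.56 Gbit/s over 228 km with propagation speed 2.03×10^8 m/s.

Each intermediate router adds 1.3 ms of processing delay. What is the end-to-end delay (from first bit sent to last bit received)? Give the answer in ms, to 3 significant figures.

L = 40 × 8 = 320 bits.
Transmission delays (L/R per hop): 0.000237037, 0.000172043, 0.00013913, 4.87805e-05 ms; sum = 0.000596991 ms.
Propagation delays (d/s per hop): 11.3131, 0.00121212, 8.95e-05, 1.12315 ms; sum = 12.4376 ms.
Processing at 3 router(s): 3 × 1.3 ms = 3.9 ms.
End-to-end = 16.3 ms.

16.3 ms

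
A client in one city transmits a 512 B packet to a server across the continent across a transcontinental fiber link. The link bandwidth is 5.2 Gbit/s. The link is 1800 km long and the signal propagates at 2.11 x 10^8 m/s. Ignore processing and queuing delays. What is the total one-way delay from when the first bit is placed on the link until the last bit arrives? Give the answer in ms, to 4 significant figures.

8.532 ms

L = 512 × 8 = 4096 bits.
Transmission delay = L/R = 4096 / 5200000000 = 0.000787692 ms.
Propagation delay = d/s = 1800000 m / 211000000 m/s = 8.53081 ms.
Total = 8.532 ms.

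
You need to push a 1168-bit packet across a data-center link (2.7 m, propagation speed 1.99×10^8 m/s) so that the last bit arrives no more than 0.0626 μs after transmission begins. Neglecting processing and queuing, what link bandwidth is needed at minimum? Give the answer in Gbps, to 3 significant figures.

23.8 Gbps

Propagation delay = 2.7 / 199000000 = 0.0135678 μs.
Transmission budget = 0.0626 − 0.0135678 = 0.0490322 μs.
R ≥ L / t_tx = 1168 bits / 4.90322e-08 s = 23.8 Gbps.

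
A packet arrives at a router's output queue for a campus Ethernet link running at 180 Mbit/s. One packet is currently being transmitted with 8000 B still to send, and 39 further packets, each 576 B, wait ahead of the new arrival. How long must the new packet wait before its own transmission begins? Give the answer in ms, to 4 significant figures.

Each queued packet: L/R = 4608/180000000 = 0.0256 ms.
39 queued → 0.9984 ms.
Plus remaining 64000 bits of current packet: 0.355556 ms.
Queuing delay = 1.354 ms.

1.354 ms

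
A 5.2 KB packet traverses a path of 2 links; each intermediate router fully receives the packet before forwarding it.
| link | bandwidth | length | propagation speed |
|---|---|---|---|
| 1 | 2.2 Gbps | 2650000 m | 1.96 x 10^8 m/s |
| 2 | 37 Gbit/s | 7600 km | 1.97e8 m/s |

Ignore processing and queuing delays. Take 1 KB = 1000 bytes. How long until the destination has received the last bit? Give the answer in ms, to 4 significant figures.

52.12 ms

L = 41600 bits.
Transmission delays (L/R per hop): 0.0189091, 0.00112432 ms; sum = 0.0200334 ms.
Propagation delays (d/s per hop): 13.5204, 38.5787 ms; sum = 52.0991 ms.
End-to-end = 52.12 ms.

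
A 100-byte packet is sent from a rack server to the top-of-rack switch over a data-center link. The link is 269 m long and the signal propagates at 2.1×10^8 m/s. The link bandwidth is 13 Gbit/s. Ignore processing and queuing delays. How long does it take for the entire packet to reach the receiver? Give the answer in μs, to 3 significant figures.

L = 100 × 8 = 800 bits.
Transmission delay = L/R = 800 / 13000000000 = 0.0615385 μs.
Propagation delay = d/s = 269 m / 210000000 m/s = 1.28095 μs.
Total = 1.34 μs.

1.34 μs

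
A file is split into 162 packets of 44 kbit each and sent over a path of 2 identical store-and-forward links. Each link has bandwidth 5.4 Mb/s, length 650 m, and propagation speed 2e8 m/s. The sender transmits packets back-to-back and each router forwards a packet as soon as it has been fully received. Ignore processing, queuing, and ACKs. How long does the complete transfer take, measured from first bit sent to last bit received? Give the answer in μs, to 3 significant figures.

1330000 μs

Per-hop transmission t_tx = L/R = 44000/5400000 = 8148.15 μs.
Per-hop propagation t_prop = 650/200000000 = 3.25 μs.
Pipeline fill: first packet needs 2·t_tx to clear all hops; remaining 161 packets each add one t_tx.
Total = (2+162-1)·t_tx + 2·t_prop = 163·8148.15 + 2·3.25 = 1330000 μs.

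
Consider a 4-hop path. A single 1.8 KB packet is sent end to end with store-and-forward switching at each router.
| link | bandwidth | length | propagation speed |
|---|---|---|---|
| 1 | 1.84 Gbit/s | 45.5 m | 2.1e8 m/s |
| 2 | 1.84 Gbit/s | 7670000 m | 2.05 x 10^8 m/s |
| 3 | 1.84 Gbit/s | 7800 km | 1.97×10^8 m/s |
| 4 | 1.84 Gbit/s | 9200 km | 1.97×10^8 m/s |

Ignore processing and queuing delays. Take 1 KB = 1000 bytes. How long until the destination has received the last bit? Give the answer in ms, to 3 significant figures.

124 ms

L = 14400 bits.
Transmission delay per hop = L/R = 14400/1840000000 = 0.00782609 ms; 4 hops → 0.0313043 ms.
Propagation delays (d/s per hop): 0.000216667, 37.4146, 39.5939, 46.7005 ms; sum = 123.709 ms.
End-to-end = 124 ms.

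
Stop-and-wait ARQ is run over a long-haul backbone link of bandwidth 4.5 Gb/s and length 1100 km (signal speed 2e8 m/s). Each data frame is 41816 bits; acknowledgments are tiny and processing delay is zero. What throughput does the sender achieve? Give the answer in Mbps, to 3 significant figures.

3.80 Mbps

t_tx = L/R = 41816/4500000000 = 9.29244e-06 s.
t_prop = 1100000/200000000 = 0.0055 s; RTT = 0.011 s.
Cycle = t_tx + RTT = 0.0110093 s.
Throughput = L / cycle = 41816 / 0.0110093 = 3.80 Mbps.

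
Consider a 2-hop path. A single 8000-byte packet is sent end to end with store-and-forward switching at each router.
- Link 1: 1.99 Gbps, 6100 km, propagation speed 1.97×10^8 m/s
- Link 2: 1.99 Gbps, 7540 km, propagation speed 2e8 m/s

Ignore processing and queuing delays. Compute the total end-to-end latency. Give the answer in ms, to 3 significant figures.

68.7 ms

L = 8000 × 8 = 64000 bits.
Transmission delay per hop = L/R = 64000/1990000000 = 0.0321608 ms; 2 hops → 0.0643216 ms.
Propagation delays (d/s per hop): 30.9645, 37.7 ms; sum = 68.6645 ms.
End-to-end = 68.7 ms.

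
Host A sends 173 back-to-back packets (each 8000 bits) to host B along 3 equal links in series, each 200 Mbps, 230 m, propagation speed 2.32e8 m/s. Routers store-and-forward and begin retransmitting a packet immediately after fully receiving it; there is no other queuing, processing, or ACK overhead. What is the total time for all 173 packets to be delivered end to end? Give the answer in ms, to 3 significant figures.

Per-hop transmission t_tx = L/R = 8000/200000000 = 0.04 ms.
Per-hop propagation t_prop = 230/2.32e+08 = 0.000991379 ms.
Pipeline fill: first packet needs 3·t_tx to clear all hops; remaining 172 packets each add one t_tx.
Total = (3+173-1)·t_tx + 3·t_prop = 175·0.04 + 3·0.000991379 = 7.00 ms.

7.00 ms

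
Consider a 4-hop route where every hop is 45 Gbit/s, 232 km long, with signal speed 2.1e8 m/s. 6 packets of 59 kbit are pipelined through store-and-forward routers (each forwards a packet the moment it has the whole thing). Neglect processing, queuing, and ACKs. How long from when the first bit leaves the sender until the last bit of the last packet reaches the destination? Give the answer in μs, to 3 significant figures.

Per-hop transmission t_tx = L/R = 59000/45000000000 = 1.31111 μs.
Per-hop propagation t_prop = 232000/210000000 = 1104.76 μs.
Pipeline fill: first packet needs 4·t_tx to clear all hops; remaining 5 packets each add one t_tx.
Total = (4+6-1)·t_tx + 4·t_prop = 9·1.31111 + 4·1104.76 = 4430 μs.

4430 μs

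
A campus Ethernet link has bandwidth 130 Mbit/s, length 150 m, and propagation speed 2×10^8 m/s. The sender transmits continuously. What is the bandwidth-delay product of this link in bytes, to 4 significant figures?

12.19 bytes

Propagation delay = 150 / 200000000 = 7.5e-07 s.
BDP = R × t_prop = 130000000 × 7.5e-07 = 97.5 bits.
In bytes: 97.5/8 = 12.19 bytes.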